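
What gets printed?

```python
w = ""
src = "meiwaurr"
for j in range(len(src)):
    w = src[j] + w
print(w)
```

rruawiem

j=0: prepend 'm' → 'm'
j=1: prepend 'e' → 'em'
j=2: prepend 'i' → 'iem'
j=3: prepend 'w' → 'wiem'
j=4: prepend 'a' → 'awiem'
j=5: prepend 'u' → 'uawiem'
j=6: prepend 'r' → 'ruawiem'
j=7: prepend 'r' → 'rruawiem'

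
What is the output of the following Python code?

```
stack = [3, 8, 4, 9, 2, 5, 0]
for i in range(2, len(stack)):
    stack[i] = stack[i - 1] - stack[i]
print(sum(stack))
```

i=2: stack[2] = 8-4 = 4 → [3, 8, 4, 9, 2, 5, 0]
i=3: stack[3] = 4-9 = -5 → [3, 8, 4, -5, 2, 5, 0]
i=4: stack[4] = (-5)-2 = -7 → [3, 8, 4, -5, -7, 5, 0]
i=5: stack[5] = (-7)-5 = -12 → [3, 8, 4, -5, -7, -12, 0]
i=6: stack[6] = (-12)-0 = -12 → [3, 8, 4, -5, -7, -12, -12]
sum = -21

-21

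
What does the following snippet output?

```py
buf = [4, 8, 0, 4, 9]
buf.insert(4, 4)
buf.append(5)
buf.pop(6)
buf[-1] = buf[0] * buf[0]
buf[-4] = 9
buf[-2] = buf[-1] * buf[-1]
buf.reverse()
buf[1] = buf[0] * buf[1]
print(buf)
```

[16, 4096, 4, 9, 8, 4]

insert 4 at 4 → [4, 8, 0, 4, 4, 9]
append 5 → [4, 8, 0, 4, 4, 9, 5]
pop(6) removes 5 → [4, 8, 0, 4, 4, 9]
buf[-1] = buf[0]*buf[0] = 4*4 = 16 → [4, 8, 0, 4, 4, 16]
buf[-4] = 9 → [4, 8, 9, 4, 4, 16]
buf[-2] = buf[-1]*buf[-1] = 16*16 = 256 → [4, 8, 9, 4, 256, 16]
reverse → [16, 256, 4, 9, 8, 4]
buf[1] = buf[0]*buf[1] = 16*256 = 4096 → [16, 4096, 4, 9, 8, 4]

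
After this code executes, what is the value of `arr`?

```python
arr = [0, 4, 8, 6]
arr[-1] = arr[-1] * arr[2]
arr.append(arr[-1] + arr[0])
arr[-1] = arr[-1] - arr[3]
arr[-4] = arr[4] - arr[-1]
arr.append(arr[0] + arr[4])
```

[0, 0, 8, 48, 0, 0]

arr[-1] = arr[-1]*arr[2] = 6*8 = 48 → [0, 4, 8, 48]
append arr[-1]+arr[0] = 48+0 = 48 → [0, 4, 8, 48, 48]
arr[-1] = arr[-1]-arr[3] = 48-48 = 0 → [0, 4, 8, 48, 0]
arr[-4] = arr[4]-arr[-1] = 0-0 = 0 → [0, 0, 8, 48, 0]
append arr[0]+arr[4] = 0+0 = 0 → [0, 0, 8, 48, 0, 0]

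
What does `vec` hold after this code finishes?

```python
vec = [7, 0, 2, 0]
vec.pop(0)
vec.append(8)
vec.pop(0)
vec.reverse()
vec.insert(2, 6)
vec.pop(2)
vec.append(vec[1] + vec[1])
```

pop(0) removes 7 → [0, 2, 0]
append 8 → [0, 2, 0, 8]
pop(0) removes 0 → [2, 0, 8]
reverse → [8, 0, 2]
insert 6 at 2 → [8, 0, 6, 2]
pop(2) removes 6 → [8, 0, 2]
append vec[1]+vec[1] = 0+0 = 0 → [8, 0, 2, 0]

[8, 0, 2, 0]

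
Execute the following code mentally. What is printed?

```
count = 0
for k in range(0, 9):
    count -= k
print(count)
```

-36

k=0: count = 0-0 = 0
k=1: count = 0-1 = -1
k=2: count = (-1)-2 = -3
k=3: count = (-3)-3 = -6
k=4: count = (-6)-4 = -10
k=5: count = (-10)-5 = -15
k=6: count = (-15)-6 = -21
k=7: count = (-21)-7 = -28
k=8: count = (-28)-8 = -36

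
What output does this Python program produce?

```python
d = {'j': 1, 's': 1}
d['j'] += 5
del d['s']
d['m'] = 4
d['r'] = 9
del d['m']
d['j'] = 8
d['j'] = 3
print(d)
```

{'j': 3, 'r': 9}

d['j'] = 1+5 = 6 → {'j': 6, 's': 1}
del 's' → {'j': 6}
d['m'] = 4 → {'j': 6, 'm': 4}
d['r'] = 9 → {'j': 6, 'm': 4, 'r': 9}
del 'm' → {'j': 6, 'r': 9}
d['j'] = 8 → {'j': 8, 'r': 9}
d['j'] = 3 → {'j': 3, 'r': 9}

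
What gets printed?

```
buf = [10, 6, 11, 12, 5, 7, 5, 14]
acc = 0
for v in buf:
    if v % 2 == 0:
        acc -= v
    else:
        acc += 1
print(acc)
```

-38

v=10: even, acc = 0-10 = -10
v=6: even, acc = (-10)-6 = -16
v=11: not even, acc = (-16)+1 = -15
v=12: even, acc = (-15)-12 = -27
v=5: not even, acc = (-27)+1 = -26
v=7: not even, acc = (-26)+1 = -25
v=5: not even, acc = (-25)+1 = -24
v=14: even, acc = (-24)-14 = -38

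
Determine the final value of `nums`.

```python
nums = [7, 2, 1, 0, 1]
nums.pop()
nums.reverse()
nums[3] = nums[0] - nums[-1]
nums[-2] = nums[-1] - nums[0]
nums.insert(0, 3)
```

[3, 0, 1, -7, -7]

pop() removes 1 → [7, 2, 1, 0]
reverse → [0, 1, 2, 7]
nums[3] = nums[0]-nums[-1] = 0-7 = -7 → [0, 1, 2, -7]
nums[-2] = nums[-1]-nums[0] = (-7)-0 = -7 → [0, 1, -7, -7]
insert 3 at 0 → [3, 0, 1, -7, -7]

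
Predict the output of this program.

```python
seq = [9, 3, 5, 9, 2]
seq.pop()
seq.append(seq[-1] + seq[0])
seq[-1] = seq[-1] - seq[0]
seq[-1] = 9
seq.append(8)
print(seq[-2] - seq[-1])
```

1

pop() removes 2 → [9, 3, 5, 9]
append seq[-1]+seq[0] = 9+9 = 18 → [9, 3, 5, 9, 18]
seq[-1] = seq[-1]-seq[0] = 18-9 = 9 → [9, 3, 5, 9, 9]
seq[-1] = 9 → [9, 3, 5, 9, 9]
append 8 → [9, 3, 5, 9, 9, 8]
seq[-2]-seq[-1] = 9-8 = 1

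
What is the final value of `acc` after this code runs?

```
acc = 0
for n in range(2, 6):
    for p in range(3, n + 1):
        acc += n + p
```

n=3,p=3: acc = 0+6 = 6
n=4,p=3: acc = 6+7 = 13
n=4,p=4: acc = 13+8 = 21
n=5,p=3: acc = 21+8 = 29
n=5,p=4: acc = 29+9 = 38
n=5,p=5: acc = 38+10 = 48

48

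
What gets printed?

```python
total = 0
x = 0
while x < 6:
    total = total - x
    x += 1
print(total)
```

x=0: total = 0-0 = 0
x=1: total = 0-1 = -1
x=2: total = (-1)-2 = -3
x=3: total = (-3)-3 = -6
x=4: total = (-6)-4 = -10
x=5: total = (-10)-5 = -15

-15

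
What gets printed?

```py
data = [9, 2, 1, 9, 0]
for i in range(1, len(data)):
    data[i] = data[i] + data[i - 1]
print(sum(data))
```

i=1: data[1] = 2+9 = 11 → [9, 11, 1, 9, 0]
i=2: data[2] = 1+11 = 12 → [9, 11, 12, 9, 0]
i=3: data[3] = 9+12 = 21 → [9, 11, 12, 21, 0]
i=4: data[4] = 0+21 = 21 → [9, 11, 12, 21, 21]
sum = 74

74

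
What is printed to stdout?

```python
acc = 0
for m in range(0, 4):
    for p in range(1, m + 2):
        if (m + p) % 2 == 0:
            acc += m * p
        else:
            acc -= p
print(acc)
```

4

m=0,p=1: odd sum, acc = 0-1 = -1
m=1,p=1: even sum, acc = (-1)+1 = 0
m=1,p=2: odd sum, acc = 0-2 = -2
m=2,p=1: odd sum, acc = (-2)-1 = -3
m=2,p=2: even sum, acc = (-3)+4 = 1
m=2,p=3: odd sum, acc = 1-3 = -2
m=3,p=1: even sum, acc = (-2)+3 = 1
m=3,p=2: odd sum, acc = 1-2 = -1
m=3,p=3: even sum, acc = (-1)+9 = 8
m=3,p=4: odd sum, acc = 8-4 = 4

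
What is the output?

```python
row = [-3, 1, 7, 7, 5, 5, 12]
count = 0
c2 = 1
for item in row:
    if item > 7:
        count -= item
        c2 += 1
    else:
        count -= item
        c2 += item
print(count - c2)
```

item=-3: not >7, count = 0-(-3) = 3; c2=-2
item=1: not >7, count = 3-1 = 2; c2=-1
item=7: not >7, count = 2-7 = -5; c2=6
item=7: not >7, count = (-5)-7 = -12; c2=13
item=5: not >7, count = (-12)-5 = -17; c2=18
item=5: not >7, count = (-17)-5 = -22; c2=23
item=12: >7, count = (-22)-12 = -34; c2=24
count-c2 = (-34)-24 = -58

-58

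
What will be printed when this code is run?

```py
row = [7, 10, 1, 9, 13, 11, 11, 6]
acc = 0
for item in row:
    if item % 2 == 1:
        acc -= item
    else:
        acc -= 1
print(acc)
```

item=7: odd, acc = 0-7 = -7
item=10: not odd, acc = (-7)-1 = -8
item=1: odd, acc = (-8)-1 = -9
item=9: odd, acc = (-9)-9 = -18
item=13: odd, acc = (-18)-13 = -31
item=11: odd, acc = (-31)-11 = -42
item=11: odd, acc = (-42)-11 = -53
item=6: not odd, acc = (-53)-1 = -54

-54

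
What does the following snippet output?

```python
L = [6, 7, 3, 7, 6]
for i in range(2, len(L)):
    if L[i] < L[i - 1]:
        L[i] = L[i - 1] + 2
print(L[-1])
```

13

i=2: 3<7, L[2] = 7+2 = 9 → [6, 7, 9, 7, 6]
i=3: 7<9, L[3] = 9+2 = 11 → [6, 7, 9, 11, 6]
i=4: 6<11, L[4] = 11+2 = 13 → [6, 7, 9, 11, 13]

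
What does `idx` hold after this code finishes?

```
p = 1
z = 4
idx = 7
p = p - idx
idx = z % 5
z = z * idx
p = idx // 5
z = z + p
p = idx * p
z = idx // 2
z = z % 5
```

p = 1-7 = -6
idx = 4%5 = 4
z = 4*4 = 16
p = 4//5 = 0
z = 16+0 = 16
p = 4*0 = 0
z = 4//2 = 2
z = 2%5 = 2

4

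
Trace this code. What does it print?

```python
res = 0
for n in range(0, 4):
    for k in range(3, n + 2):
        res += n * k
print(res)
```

n=2,k=3: res = 0+6 = 6
n=3,k=3: res = 6+9 = 15
n=3,k=4: res = 15+12 = 27

27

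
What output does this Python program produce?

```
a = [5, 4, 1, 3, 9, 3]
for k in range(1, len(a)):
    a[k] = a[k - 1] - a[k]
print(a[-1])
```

k=1: a[1] = 5-4 = 1 → [5, 1, 1, 3, 9, 3]
k=2: a[2] = 1-1 = 0 → [5, 1, 0, 3, 9, 3]
k=3: a[3] = 0-3 = -3 → [5, 1, 0, -3, 9, 3]
k=4: a[4] = (-3)-9 = -12 → [5, 1, 0, -3, -12, 3]
k=5: a[5] = (-12)-3 = -15 → [5, 1, 0, -3, -12, -15]

-15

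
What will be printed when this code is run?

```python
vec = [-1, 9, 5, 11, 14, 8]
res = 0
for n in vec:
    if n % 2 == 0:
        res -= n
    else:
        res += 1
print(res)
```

n=-1: not even, res = 0+1 = 1
n=9: not even, res = 1+1 = 2
n=5: not even, res = 2+1 = 3
n=11: not even, res = 3+1 = 4
n=14: even, res = 4-14 = -10
n=8: even, res = (-10)-8 = -18

-18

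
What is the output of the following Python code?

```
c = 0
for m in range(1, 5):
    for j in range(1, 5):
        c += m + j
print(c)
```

m=1,j=1: c = 0+2 = 2
m=1,j=2: c = 2+3 = 5
m=1,j=3: c = 5+4 = 9
m=1,j=4: c = 9+5 = 14
m=2,j=1: c = 14+3 = 17
m=2,j=2: c = 17+4 = 21
m=2,j=3: c = 21+5 = 26
m=2,j=4: c = 26+6 = 32
m=3,j=1: c = 32+4 = 36
m=3,j=2: c = 36+5 = 41
m=3,j=3: c = 41+6 = 47
m=3,j=4: c = 47+7 = 54
m=4,j=1: c = 54+5 = 59
m=4,j=2: c = 59+6 = 65
m=4,j=3: c = 65+7 = 72
m=4,j=4: c = 72+8 = 80

80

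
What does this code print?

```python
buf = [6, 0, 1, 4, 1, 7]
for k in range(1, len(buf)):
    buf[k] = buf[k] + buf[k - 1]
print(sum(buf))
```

k=1: buf[1] = 0+6 = 6 → [6, 6, 1, 4, 1, 7]
k=2: buf[2] = 1+6 = 7 → [6, 6, 7, 4, 1, 7]
k=3: buf[3] = 4+7 = 11 → [6, 6, 7, 11, 1, 7]
k=4: buf[4] = 1+11 = 12 → [6, 6, 7, 11, 12, 7]
k=5: buf[5] = 7+12 = 19 → [6, 6, 7, 11, 12, 19]
sum = 61

61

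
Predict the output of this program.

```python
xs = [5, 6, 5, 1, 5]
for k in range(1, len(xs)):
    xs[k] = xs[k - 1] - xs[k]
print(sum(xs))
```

k=1: xs[1] = 5-6 = -1 → [5, -1, 5, 1, 5]
k=2: xs[2] = (-1)-5 = -6 → [5, -1, -6, 1, 5]
k=3: xs[3] = (-6)-1 = -7 → [5, -1, -6, -7, 5]
k=4: xs[4] = (-7)-5 = -12 → [5, -1, -6, -7, -12]
sum = -21

-21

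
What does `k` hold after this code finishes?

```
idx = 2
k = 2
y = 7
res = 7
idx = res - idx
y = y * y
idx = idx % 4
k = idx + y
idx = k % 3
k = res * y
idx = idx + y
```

343

idx = 7-2 = 5
y = 7*7 = 49
idx = 5%4 = 1
k = 1+49 = 50
idx = 50%3 = 2
k = 7*49 = 343
idx = 2+49 = 51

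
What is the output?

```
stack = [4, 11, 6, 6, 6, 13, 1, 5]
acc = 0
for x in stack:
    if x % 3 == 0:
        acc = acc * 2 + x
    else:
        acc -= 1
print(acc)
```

23

x=4: not %3==0, acc = 0-1 = -1
x=11: not %3==0, acc = (-1)-1 = -2
x=6: %3==0, acc = (-2)*2+6 = 2
x=6: %3==0, acc = 2*2+6 = 10
x=6: %3==0, acc = 10*2+6 = 26
x=13: not %3==0, acc = 26-1 = 25
x=1: not %3==0, acc = 25-1 = 24
x=5: not %3==0, acc = 24-1 = 23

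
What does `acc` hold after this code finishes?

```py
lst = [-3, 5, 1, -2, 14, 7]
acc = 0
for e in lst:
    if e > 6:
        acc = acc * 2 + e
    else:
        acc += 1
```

51

e=-3: not >6, acc = 0+1 = 1
e=5: not >6, acc = 1+1 = 2
e=1: not >6, acc = 2+1 = 3
e=-2: not >6, acc = 3+1 = 4
e=14: >6, acc = 4*2+14 = 22
e=7: >6, acc = 22*2+7 = 51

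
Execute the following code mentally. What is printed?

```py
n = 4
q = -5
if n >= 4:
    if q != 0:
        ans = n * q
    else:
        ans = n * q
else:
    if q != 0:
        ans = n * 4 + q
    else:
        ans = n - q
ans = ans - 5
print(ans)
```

-25

n=4, q=-5
n >= 4 is True; q != 0 is True
→ ans = n * q = -20
ans = (-20)-5 = -25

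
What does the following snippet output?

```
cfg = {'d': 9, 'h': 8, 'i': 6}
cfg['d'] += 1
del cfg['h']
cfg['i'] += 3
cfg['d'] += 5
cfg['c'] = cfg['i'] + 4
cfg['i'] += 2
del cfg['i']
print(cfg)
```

{'d': 15, 'c': 13}

cfg['d'] = 9+1 = 10 → {'d': 10, 'h': 8, 'i': 6}
del 'h' → {'d': 10, 'i': 6}
cfg['i'] = 6+3 = 9 → {'d': 10, 'i': 9}
cfg['d'] = 10+5 = 15 → {'d': 15, 'i': 9}
cfg['c'] = cfg['i']+4 = 13 → {'d': 15, 'i': 9, 'c': 13}
cfg['i'] = 9+2 = 11 → {'d': 15, 'i': 11, 'c': 13}
del 'i' → {'d': 15, 'c': 13}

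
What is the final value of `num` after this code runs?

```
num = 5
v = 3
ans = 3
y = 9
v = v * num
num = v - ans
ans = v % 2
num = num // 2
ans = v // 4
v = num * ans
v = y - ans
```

v = 3*5 = 15
num = 15-3 = 12
ans = 15%2 = 1
num = 12//2 = 6
ans = 15//4 = 3
v = 6*3 = 18
v = 9-3 = 6

6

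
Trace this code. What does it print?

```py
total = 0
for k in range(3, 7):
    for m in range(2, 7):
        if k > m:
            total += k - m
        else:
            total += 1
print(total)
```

30

k=3,m=2: 3>2, total = 0+1 = 1
k=3,m=3: not 3>3, total = 1+1 = 2
k=3,m=4: not 3>4, total = 2+1 = 3
k=3,m=5: not 3>5, total = 3+1 = 4
k=3,m=6: not 3>6, total = 4+1 = 5
k=4,m=2: 4>2, total = 5+2 = 7
k=4,m=3: 4>3, total = 7+1 = 8
k=4,m=4: not 4>4, total = 8+1 = 9
k=4,m=5: not 4>5, total = 9+1 = 10
k=4,m=6: not 4>6, total = 10+1 = 11
k=5,m=2: 5>2, total = 11+3 = 14
k=5,m=3: 5>3, total = 14+2 = 16
k=5,m=4: 5>4, total = 16+1 = 17
k=5,m=5: not 5>5, total = 17+1 = 18
k=5,m=6: not 5>6, total = 18+1 = 19
k=6,m=2: 6>2, total = 19+4 = 23
k=6,m=3: 6>3, total = 23+3 = 26
k=6,m=4: 6>4, total = 26+2 = 28
k=6,m=5: 6>5, total = 28+1 = 29
k=6,m=6: not 6>6, total = 29+1 = 30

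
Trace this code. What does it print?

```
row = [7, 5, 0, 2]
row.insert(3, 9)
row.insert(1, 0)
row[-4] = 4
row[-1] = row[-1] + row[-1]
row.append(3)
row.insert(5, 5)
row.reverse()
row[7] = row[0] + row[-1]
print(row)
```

insert 9 at 3 → [7, 5, 0, 9, 2]
insert 0 at 1 → [7, 0, 5, 0, 9, 2]
row[-4] = 4 → [7, 0, 4, 0, 9, 2]
row[-1] = row[-1]+row[-1] = 2+2 = 4 → [7, 0, 4, 0, 9, 4]
append 3 → [7, 0, 4, 0, 9, 4, 3]
insert 5 at 5 → [7, 0, 4, 0, 9, 5, 4, 3]
reverse → [3, 4, 5, 9, 0, 4, 0, 7]
row[7] = row[0]+row[-1] = 3+7 = 10 → [3, 4, 5, 9, 0, 4, 0, 10]

[3, 4, 5, 9, 0, 4, 0, 10]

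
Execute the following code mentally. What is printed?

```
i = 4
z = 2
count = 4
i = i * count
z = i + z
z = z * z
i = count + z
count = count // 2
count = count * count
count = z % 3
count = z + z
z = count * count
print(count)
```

i = 4*4 = 16
z = 16+2 = 18
z = 18*18 = 324
i = 4+324 = 328
count = 4//2 = 2
count = 2*2 = 4
count = 324%3 = 0
count = 324+324 = 648
z = 648*648 = 419904

648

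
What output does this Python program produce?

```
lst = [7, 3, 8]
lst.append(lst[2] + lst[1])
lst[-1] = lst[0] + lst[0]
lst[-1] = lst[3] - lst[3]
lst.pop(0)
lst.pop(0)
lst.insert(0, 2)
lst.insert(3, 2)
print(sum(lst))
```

append lst[2]+lst[1] = 8+3 = 11 → [7, 3, 8, 11]
lst[-1] = lst[0]+lst[0] = 7+7 = 14 → [7, 3, 8, 14]
lst[-1] = lst[3]-lst[3] = 14-14 = 0 → [7, 3, 8, 0]
pop(0) removes 7 → [3, 8, 0]
pop(0) removes 3 → [8, 0]
insert 2 at 0 → [2, 8, 0]
insert 2 at 3 → [2, 8, 0, 2]
sum = 12

12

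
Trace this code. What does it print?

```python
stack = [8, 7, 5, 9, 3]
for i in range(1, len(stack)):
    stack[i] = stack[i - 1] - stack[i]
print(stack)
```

i=1: stack[1] = 8-7 = 1 → [8, 1, 5, 9, 3]
i=2: stack[2] = 1-5 = -4 → [8, 1, -4, 9, 3]
i=3: stack[3] = (-4)-9 = -13 → [8, 1, -4, -13, 3]
i=4: stack[4] = (-13)-3 = -16 → [8, 1, -4, -13, -16]

[8, 1, -4, -13, -16]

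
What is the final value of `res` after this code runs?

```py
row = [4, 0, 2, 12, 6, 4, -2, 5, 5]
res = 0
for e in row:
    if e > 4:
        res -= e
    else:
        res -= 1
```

e=4: not >4, res = 0-1 = -1
e=0: not >4, res = (-1)-1 = -2
e=2: not >4, res = (-2)-1 = -3
e=12: >4, res = (-3)-12 = -15
e=6: >4, res = (-15)-6 = -21
e=4: not >4, res = (-21)-1 = -22
e=-2: not >4, res = (-22)-1 = -23
e=5: >4, res = (-23)-5 = -28
e=5: >4, res = (-28)-5 = -33

-33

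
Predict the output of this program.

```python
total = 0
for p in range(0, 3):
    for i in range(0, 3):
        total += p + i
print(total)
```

p=0,i=0: total = 0+0 = 0
p=0,i=1: total = 0+1 = 1
p=0,i=2: total = 1+2 = 3
p=1,i=0: total = 3+1 = 4
p=1,i=1: total = 4+2 = 6
p=1,i=2: total = 6+3 = 9
p=2,i=0: total = 9+2 = 11
p=2,i=1: total = 11+3 = 14
p=2,i=2: total = 14+4 = 18

18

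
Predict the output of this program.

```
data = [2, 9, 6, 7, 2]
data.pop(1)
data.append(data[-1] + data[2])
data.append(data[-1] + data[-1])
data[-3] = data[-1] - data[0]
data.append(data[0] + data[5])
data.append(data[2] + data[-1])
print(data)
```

[2, 6, 7, 16, 9, 18, 20, 27]

pop(1) removes 9 → [2, 6, 7, 2]
append data[-1]+data[2] = 2+7 = 9 → [2, 6, 7, 2, 9]
append data[-1]+data[-1] = 9+9 = 18 → [2, 6, 7, 2, 9, 18]
data[-3] = data[-1]-data[0] = 18-2 = 16 → [2, 6, 7, 16, 9, 18]
append data[0]+data[5] = 2+18 = 20 → [2, 6, 7, 16, 9, 18, 20]
append data[2]+data[-1] = 7+20 = 27 → [2, 6, 7, 16, 9, 18, 20, 27]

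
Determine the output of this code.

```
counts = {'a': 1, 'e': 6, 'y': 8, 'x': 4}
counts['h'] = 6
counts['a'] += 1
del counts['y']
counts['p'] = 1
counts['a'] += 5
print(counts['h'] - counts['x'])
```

2

counts['h'] = 6 → {'a': 1, 'e': 6, 'y': 8, 'x': 4, 'h': 6}
counts['a'] = 1+1 = 2 → {'a': 2, 'e': 6, 'y': 8, 'x': 4, 'h': 6}
del 'y' → {'a': 2, 'e': 6, 'x': 4, 'h': 6}
counts['p'] = 1 → {'a': 2, 'e': 6, 'x': 4, 'h': 6, 'p': 1}
counts['a'] = 2+5 = 7 → {'a': 7, 'e': 6, 'x': 4, 'h': 6, 'p': 1}
counts['h']-counts['x'] = 6-4 = 2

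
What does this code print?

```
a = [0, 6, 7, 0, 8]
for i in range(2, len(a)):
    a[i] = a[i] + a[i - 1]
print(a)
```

[0, 6, 13, 13, 21]

i=2: a[2] = 7+6 = 13 → [0, 6, 13, 0, 8]
i=3: a[3] = 0+13 = 13 → [0, 6, 13, 13, 8]
i=4: a[4] = 8+13 = 21 → [0, 6, 13, 13, 21]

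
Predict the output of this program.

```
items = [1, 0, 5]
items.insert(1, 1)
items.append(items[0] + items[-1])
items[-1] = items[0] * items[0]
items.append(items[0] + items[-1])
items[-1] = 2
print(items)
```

[1, 1, 0, 5, 1, 2]

insert 1 at 1 → [1, 1, 0, 5]
append items[0]+items[-1] = 1+5 = 6 → [1, 1, 0, 5, 6]
items[-1] = items[0]*items[0] = 1*1 = 1 → [1, 1, 0, 5, 1]
append items[0]+items[-1] = 1+1 = 2 → [1, 1, 0, 5, 1, 2]
items[-1] = 2 → [1, 1, 0, 5, 1, 2]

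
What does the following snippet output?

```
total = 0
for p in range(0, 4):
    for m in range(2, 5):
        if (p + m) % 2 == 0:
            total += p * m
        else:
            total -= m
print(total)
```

6

p=0,m=2: even sum, total = 0+0 = 0
p=0,m=3: odd sum, total = 0-3 = -3
p=0,m=4: even sum, total = (-3)+0 = -3
p=1,m=2: odd sum, total = (-3)-2 = -5
p=1,m=3: even sum, total = (-5)+3 = -2
p=1,m=4: odd sum, total = (-2)-4 = -6
p=2,m=2: even sum, total = (-6)+4 = -2
p=2,m=3: odd sum, total = (-2)-3 = -5
p=2,m=4: even sum, total = (-5)+8 = 3
p=3,m=2: odd sum, total = 3-2 = 1
p=3,m=3: even sum, total = 1+9 = 10
p=3,m=4: odd sum, total = 10-4 = 6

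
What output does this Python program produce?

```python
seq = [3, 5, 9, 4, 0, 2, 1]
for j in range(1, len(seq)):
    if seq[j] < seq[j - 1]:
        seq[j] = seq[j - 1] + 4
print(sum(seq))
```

93

j=1: 5>=3, unchanged → [3, 5, 9, 4, 0, 2, 1]
j=2: 9>=5, unchanged → [3, 5, 9, 4, 0, 2, 1]
j=3: 4<9, seq[3] = 9+4 = 13 → [3, 5, 9, 13, 0, 2, 1]
j=4: 0<13, seq[4] = 13+4 = 17 → [3, 5, 9, 13, 17, 2, 1]
j=5: 2<17, seq[5] = 17+4 = 21 → [3, 5, 9, 13, 17, 21, 1]
j=6: 1<21, seq[6] = 21+4 = 25 → [3, 5, 9, 13, 17, 21, 25]
sum = 93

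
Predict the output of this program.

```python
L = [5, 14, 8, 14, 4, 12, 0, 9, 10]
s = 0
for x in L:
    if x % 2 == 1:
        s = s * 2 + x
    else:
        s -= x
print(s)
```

x=5: odd, s = 0*2+5 = 5
x=14: not odd, s = 5-14 = -9
x=8: not odd, s = (-9)-8 = -17
x=14: not odd, s = (-17)-14 = -31
x=4: not odd, s = (-31)-4 = -35
x=12: not odd, s = (-35)-12 = -47
x=0: not odd, s = (-47)-0 = -47
x=9: odd, s = (-47)*2+9 = -85
x=10: not odd, s = (-85)-10 = -95

-95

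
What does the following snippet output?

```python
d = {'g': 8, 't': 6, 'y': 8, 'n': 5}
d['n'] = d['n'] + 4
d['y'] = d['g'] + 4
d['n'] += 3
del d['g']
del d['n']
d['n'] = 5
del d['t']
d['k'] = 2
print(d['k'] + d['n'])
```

7

d['n'] = d['n']+4 = 9 → {'g': 8, 't': 6, 'y': 8, 'n': 9}
d['y'] = d['g']+4 = 12 → {'g': 8, 't': 6, 'y': 12, 'n': 9}
d['n'] = 9+3 = 12 → {'g': 8, 't': 6, 'y': 12, 'n': 12}
del 'g' → {'t': 6, 'y': 12, 'n': 12}
del 'n' → {'t': 6, 'y': 12}
d['n'] = 5 → {'t': 6, 'y': 12, 'n': 5}
del 't' → {'y': 12, 'n': 5}
d['k'] = 2 → {'y': 12, 'n': 5, 'k': 2}
d['k']+d['n'] = 2+5 = 7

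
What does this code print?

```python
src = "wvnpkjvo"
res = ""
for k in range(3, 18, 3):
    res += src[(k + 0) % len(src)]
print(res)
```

pvvko

k=3: add src[3]='p' → 'p'
k=6: add src[6]='v' → 'pv'
k=9: add src[1]='v' → 'pvv'
k=12: add src[4]='k' → 'pvvk'
k=15: add src[7]='o' → 'pvvko'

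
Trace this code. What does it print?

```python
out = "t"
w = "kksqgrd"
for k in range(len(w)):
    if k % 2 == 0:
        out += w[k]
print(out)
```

tksgd

k=0: add 'k' → 'tk'
k=1: skip
k=2: add 's' → 'tks'
k=3: skip
k=4: add 'g' → 'tksg'
k=5: skip
k=6: add 'd' → 'tksgd'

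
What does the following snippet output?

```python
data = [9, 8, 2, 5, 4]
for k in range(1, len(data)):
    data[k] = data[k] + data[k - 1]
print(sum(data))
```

97

k=1: data[1] = 8+9 = 17 → [9, 17, 2, 5, 4]
k=2: data[2] = 2+17 = 19 → [9, 17, 19, 5, 4]
k=3: data[3] = 5+19 = 24 → [9, 17, 19, 24, 4]
k=4: data[4] = 4+24 = 28 → [9, 17, 19, 24, 28]
sum = 97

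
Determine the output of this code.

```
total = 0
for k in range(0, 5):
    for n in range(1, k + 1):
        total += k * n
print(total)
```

65

k=1,n=1: total = 0+1 = 1
k=2,n=1: total = 1+2 = 3
k=2,n=2: total = 3+4 = 7
k=3,n=1: total = 7+3 = 10
k=3,n=2: total = 10+6 = 16
k=3,n=3: total = 16+9 = 25
k=4,n=1: total = 25+4 = 29
k=4,n=2: total = 29+8 = 37
k=4,n=3: total = 37+12 = 49
k=4,n=4: total = 49+16 = 65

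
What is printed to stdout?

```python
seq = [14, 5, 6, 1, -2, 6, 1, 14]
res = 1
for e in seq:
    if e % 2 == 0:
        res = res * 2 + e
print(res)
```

e=14: even, res = 1*2+14 = 16
e=5: not even
e=6: even, res = 16*2+6 = 38
e=1: not even
e=-2: even, res = 38*2+(-2) = 74
e=6: even, res = 74*2+6 = 154
e=1: not even
e=14: even, res = 154*2+14 = 322

322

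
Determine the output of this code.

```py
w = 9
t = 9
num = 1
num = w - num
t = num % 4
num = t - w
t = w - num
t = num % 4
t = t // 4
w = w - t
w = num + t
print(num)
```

num = 9-1 = 8
t = 8%4 = 0
num = 0-9 = -9
t = 9-(-9) = 18
t = (-9)%4 = 3
t = 3//4 = 0
w = 9-0 = 9
w = (-9)+0 = -9

-9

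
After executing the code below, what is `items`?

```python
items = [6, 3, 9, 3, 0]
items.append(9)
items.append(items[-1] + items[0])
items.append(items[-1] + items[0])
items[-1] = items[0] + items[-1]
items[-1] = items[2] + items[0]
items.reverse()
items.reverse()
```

append 9 → [6, 3, 9, 3, 0, 9]
append items[-1]+items[0] = 9+6 = 15 → [6, 3, 9, 3, 0, 9, 15]
append items[-1]+items[0] = 15+6 = 21 → [6, 3, 9, 3, 0, 9, 15, 21]
items[-1] = items[0]+items[-1] = 6+21 = 27 → [6, 3, 9, 3, 0, 9, 15, 27]
items[-1] = items[2]+items[0] = 9+6 = 15 → [6, 3, 9, 3, 0, 9, 15, 15]
reverse → [15, 15, 9, 0, 3, 9, 3, 6]
reverse → [6, 3, 9, 3, 0, 9, 15, 15]

[6, 3, 9, 3, 0, 9, 15, 15]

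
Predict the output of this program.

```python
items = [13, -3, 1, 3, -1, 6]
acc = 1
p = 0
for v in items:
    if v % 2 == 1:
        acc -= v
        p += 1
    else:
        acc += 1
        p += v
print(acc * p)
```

-121

v=13: odd, acc = 1-13 = -12; p=1
v=-3: odd, acc = (-12)-(-3) = -9; p=2
v=1: odd, acc = (-9)-1 = -10; p=3
v=3: odd, acc = (-10)-3 = -13; p=4
v=-1: odd, acc = (-13)-(-1) = -12; p=5
v=6: not odd, acc = (-12)+1 = -11; p=11
acc*p = (-11)*11 = -121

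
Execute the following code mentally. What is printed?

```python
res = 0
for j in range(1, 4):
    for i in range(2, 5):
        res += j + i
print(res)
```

45

j=1,i=2: res = 0+3 = 3
j=1,i=3: res = 3+4 = 7
j=1,i=4: res = 7+5 = 12
j=2,i=2: res = 12+4 = 16
j=2,i=3: res = 16+5 = 21
j=2,i=4: res = 21+6 = 27
j=3,i=2: res = 27+5 = 32
j=3,i=3: res = 32+6 = 38
j=3,i=4: res = 38+7 = 45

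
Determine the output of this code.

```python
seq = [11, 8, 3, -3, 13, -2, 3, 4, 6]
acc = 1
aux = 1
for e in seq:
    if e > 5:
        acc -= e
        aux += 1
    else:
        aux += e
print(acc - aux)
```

-47

e=11: >5, acc = 1-11 = -10; aux=2
e=8: >5, acc = (-10)-8 = -18; aux=3
e=3: not >5; aux=6
e=-3: not >5; aux=3
e=13: >5, acc = (-18)-13 = -31; aux=4
e=-2: not >5; aux=2
e=3: not >5; aux=5
e=4: not >5; aux=9
e=6: >5, acc = (-31)-6 = -37; aux=10
acc-aux = (-37)-10 = -47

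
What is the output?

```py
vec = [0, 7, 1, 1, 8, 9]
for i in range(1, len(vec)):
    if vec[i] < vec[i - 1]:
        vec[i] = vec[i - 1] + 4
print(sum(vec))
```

i=1: 7>=0, unchanged → [0, 7, 1, 1, 8, 9]
i=2: 1<7, vec[2] = 7+4 = 11 → [0, 7, 11, 1, 8, 9]
i=3: 1<11, vec[3] = 11+4 = 15 → [0, 7, 11, 15, 8, 9]
i=4: 8<15, vec[4] = 15+4 = 19 → [0, 7, 11, 15, 19, 9]
i=5: 9<19, vec[5] = 19+4 = 23 → [0, 7, 11, 15, 19, 23]
sum = 75

75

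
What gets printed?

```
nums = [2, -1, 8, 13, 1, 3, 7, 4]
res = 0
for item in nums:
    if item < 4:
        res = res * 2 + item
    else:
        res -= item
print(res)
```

item=2: <4, res = 0*2+2 = 2
item=-1: <4, res = 2*2+(-1) = 3
item=8: not <4, res = 3-8 = -5
item=13: not <4, res = (-5)-13 = -18
item=1: <4, res = (-18)*2+1 = -35
item=3: <4, res = (-35)*2+3 = -67
item=7: not <4, res = (-67)-7 = -74
item=4: not <4, res = (-74)-4 = -78

-78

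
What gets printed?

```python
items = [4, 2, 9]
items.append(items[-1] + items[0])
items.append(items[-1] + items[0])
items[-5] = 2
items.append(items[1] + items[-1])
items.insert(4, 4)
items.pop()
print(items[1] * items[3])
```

append items[-1]+items[0] = 9+4 = 13 → [4, 2, 9, 13]
append items[-1]+items[0] = 13+4 = 17 → [4, 2, 9, 13, 17]
items[-5] = 2 → [2, 2, 9, 13, 17]
append items[1]+items[-1] = 2+17 = 19 → [2, 2, 9, 13, 17, 19]
insert 4 at 4 → [2, 2, 9, 13, 4, 17, 19]
pop() removes 19 → [2, 2, 9, 13, 4, 17]
items[1]*items[3] = 2*13 = 26

26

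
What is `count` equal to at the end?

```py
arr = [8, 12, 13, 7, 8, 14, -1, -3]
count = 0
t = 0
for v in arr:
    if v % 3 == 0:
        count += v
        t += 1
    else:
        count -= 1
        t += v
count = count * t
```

v=8: not %3==0, count = 0-1 = -1; t=8
v=12: %3==0, count = (-1)+12 = 11; t=9
v=13: not %3==0, count = 11-1 = 10; t=22
v=7: not %3==0, count = 10-1 = 9; t=29
v=8: not %3==0, count = 9-1 = 8; t=37
v=14: not %3==0, count = 8-1 = 7; t=51
v=-1: not %3==0, count = 7-1 = 6; t=50
v=-3: %3==0, count = 6+(-3) = 3; t=51
count*t = 3*51 = 153

153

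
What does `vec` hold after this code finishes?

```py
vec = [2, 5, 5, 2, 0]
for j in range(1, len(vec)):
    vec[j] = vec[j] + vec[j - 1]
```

j=1: vec[1] = 5+2 = 7 → [2, 7, 5, 2, 0]
j=2: vec[2] = 5+7 = 12 → [2, 7, 12, 2, 0]
j=3: vec[3] = 2+12 = 14 → [2, 7, 12, 14, 0]
j=4: vec[4] = 0+14 = 14 → [2, 7, 12, 14, 14]

[2, 7, 12, 14, 14]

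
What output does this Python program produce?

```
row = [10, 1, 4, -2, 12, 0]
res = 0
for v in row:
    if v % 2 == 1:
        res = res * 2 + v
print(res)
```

1

v=10: not odd
v=1: odd, res = 0*2+1 = 1
v=4: not odd
v=-2: not odd
v=12: not odd
v=0: not odd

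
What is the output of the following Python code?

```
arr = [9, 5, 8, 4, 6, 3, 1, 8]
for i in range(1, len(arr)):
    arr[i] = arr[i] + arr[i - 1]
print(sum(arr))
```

218

i=1: arr[1] = 5+9 = 14 → [9, 14, 8, 4, 6, 3, 1, 8]
i=2: arr[2] = 8+14 = 22 → [9, 14, 22, 4, 6, 3, 1, 8]
i=3: arr[3] = 4+22 = 26 → [9, 14, 22, 26, 6, 3, 1, 8]
i=4: arr[4] = 6+26 = 32 → [9, 14, 22, 26, 32, 3, 1, 8]
i=5: arr[5] = 3+32 = 35 → [9, 14, 22, 26, 32, 35, 1, 8]
i=6: arr[6] = 1+35 = 36 → [9, 14, 22, 26, 32, 35, 36, 8]
i=7: arr[7] = 8+36 = 44 → [9, 14, 22, 26, 32, 35, 36, 44]
sum = 218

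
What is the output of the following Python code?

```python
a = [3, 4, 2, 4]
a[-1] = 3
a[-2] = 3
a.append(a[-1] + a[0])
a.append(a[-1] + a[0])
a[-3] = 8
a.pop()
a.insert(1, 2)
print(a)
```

a[-1] = 3 → [3, 4, 2, 3]
a[-2] = 3 → [3, 4, 3, 3]
append a[-1]+a[0] = 3+3 = 6 → [3, 4, 3, 3, 6]
append a[-1]+a[0] = 6+3 = 9 → [3, 4, 3, 3, 6, 9]
a[-3] = 8 → [3, 4, 3, 8, 6, 9]
pop() removes 9 → [3, 4, 3, 8, 6]
insert 2 at 1 → [3, 2, 4, 3, 8, 6]

[3, 2, 4, 3, 8, 6]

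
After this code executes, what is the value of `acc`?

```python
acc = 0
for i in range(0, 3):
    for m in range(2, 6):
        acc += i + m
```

i=0,m=2: acc = 0+2 = 2
i=0,m=3: acc = 2+3 = 5
i=0,m=4: acc = 5+4 = 9
i=0,m=5: acc = 9+5 = 14
i=1,m=2: acc = 14+3 = 17
i=1,m=3: acc = 17+4 = 21
i=1,m=4: acc = 21+5 = 26
i=1,m=5: acc = 26+6 = 32
i=2,m=2: acc = 32+4 = 36
i=2,m=3: acc = 36+5 = 41
i=2,m=4: acc = 41+6 = 47
i=2,m=5: acc = 47+7 = 54

54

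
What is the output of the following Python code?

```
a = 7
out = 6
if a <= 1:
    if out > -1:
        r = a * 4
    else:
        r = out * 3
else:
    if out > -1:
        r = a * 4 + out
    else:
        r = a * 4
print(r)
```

a=7, out=6
a <= 1 is False; out > -1 is True
→ r = a * 4 + out = 34

34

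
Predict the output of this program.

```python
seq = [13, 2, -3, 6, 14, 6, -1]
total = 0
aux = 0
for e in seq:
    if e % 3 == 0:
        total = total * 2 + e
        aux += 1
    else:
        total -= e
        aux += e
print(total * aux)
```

-4371

e=13: not %3==0, total = 0-13 = -13; aux=13
e=2: not %3==0, total = (-13)-2 = -15; aux=15
e=-3: %3==0, total = (-15)*2+(-3) = -33; aux=16
e=6: %3==0, total = (-33)*2+6 = -60; aux=17
e=14: not %3==0, total = (-60)-14 = -74; aux=31
e=6: %3==0, total = (-74)*2+6 = -142; aux=32
e=-1: not %3==0, total = (-142)-(-1) = -141; aux=31
total*aux = (-141)*31 = -4371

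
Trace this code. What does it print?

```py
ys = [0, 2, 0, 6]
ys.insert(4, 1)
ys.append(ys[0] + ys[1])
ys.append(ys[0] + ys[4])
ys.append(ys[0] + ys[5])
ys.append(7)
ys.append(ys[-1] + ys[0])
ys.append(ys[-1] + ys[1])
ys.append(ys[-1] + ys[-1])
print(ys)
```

insert 1 at 4 → [0, 2, 0, 6, 1]
append ys[0]+ys[1] = 0+2 = 2 → [0, 2, 0, 6, 1, 2]
append ys[0]+ys[4] = 0+1 = 1 → [0, 2, 0, 6, 1, 2, 1]
append ys[0]+ys[5] = 0+2 = 2 → [0, 2, 0, 6, 1, 2, 1, 2]
append 7 → [0, 2, 0, 6, 1, 2, 1, 2, 7]
append ys[-1]+ys[0] = 7+0 = 7 → [0, 2, 0, 6, 1, 2, 1, 2, 7, 7]
append ys[-1]+ys[1] = 7+2 = 9 → [0, 2, 0, 6, 1, 2, 1, 2, 7, 7, 9]
append ys[-1]+ys[-1] = 9+9 = 18 → [0, 2, 0, 6, 1, 2, 1, 2, 7, 7, 9, 18]

[0, 2, 0, 6, 1, 2, 1, 2, 7, 7, 9, 18]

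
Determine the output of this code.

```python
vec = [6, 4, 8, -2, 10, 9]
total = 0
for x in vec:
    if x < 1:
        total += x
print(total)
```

x=6: not <1
x=4: not <1
x=8: not <1
x=-2: <1, total = 0+(-2) = -2
x=10: not <1
x=9: not <1

-2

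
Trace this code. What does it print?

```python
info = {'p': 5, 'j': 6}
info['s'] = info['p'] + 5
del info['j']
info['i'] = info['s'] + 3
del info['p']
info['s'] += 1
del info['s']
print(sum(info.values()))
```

info['s'] = info['p']+5 = 10 → {'p': 5, 'j': 6, 's': 10}
del 'j' → {'p': 5, 's': 10}
info['i'] = info['s']+3 = 13 → {'p': 5, 's': 10, 'i': 13}
del 'p' → {'s': 10, 'i': 13}
info['s'] = 10+1 = 11 → {'s': 11, 'i': 13}
del 's' → {'i': 13}
sum of values = 13

13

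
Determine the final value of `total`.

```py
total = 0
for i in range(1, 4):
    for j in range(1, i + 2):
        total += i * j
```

45

i=1,j=1: total = 0+1 = 1
i=1,j=2: total = 1+2 = 3
i=2,j=1: total = 3+2 = 5
i=2,j=2: total = 5+4 = 9
i=2,j=3: total = 9+6 = 15
i=3,j=1: total = 15+3 = 18
i=3,j=2: total = 18+6 = 24
i=3,j=3: total = 24+9 = 33
i=3,j=4: total = 33+12 = 45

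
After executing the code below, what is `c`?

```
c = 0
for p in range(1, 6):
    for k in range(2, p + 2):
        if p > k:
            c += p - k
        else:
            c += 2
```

p=1,k=2: not 1>2, c = 0+2 = 2
p=2,k=2: not 2>2, c = 2+2 = 4
p=2,k=3: not 2>3, c = 4+2 = 6
p=3,k=2: 3>2, c = 6+1 = 7
p=3,k=3: not 3>3, c = 7+2 = 9
p=3,k=4: not 3>4, c = 9+2 = 11
p=4,k=2: 4>2, c = 11+2 = 13
p=4,k=3: 4>3, c = 13+1 = 14
p=4,k=4: not 4>4, c = 14+2 = 16
p=4,k=5: not 4>5, c = 16+2 = 18
p=5,k=2: 5>2, c = 18+3 = 21
p=5,k=3: 5>3, c = 21+2 = 23
p=5,k=4: 5>4, c = 23+1 = 24
p=5,k=5: not 5>5, c = 24+2 = 26
p=5,k=6: not 5>6, c = 26+2 = 28

28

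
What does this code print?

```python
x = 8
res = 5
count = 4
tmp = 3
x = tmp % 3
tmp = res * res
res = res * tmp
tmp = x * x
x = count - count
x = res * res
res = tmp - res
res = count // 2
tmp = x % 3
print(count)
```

x = 3%3 = 0
tmp = 5*5 = 25
res = 5*25 = 125
tmp = 0*0 = 0
x = 4-4 = 0
x = 125*125 = 15625
res = 0-125 = -125
res = 4//2 = 2
tmp = 15625%3 = 1

4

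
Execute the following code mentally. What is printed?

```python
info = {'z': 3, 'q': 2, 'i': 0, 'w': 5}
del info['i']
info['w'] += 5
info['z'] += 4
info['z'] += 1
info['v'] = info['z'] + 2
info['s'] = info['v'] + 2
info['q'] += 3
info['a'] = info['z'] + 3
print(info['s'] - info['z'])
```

4

del 'i' → {'z': 3, 'q': 2, 'w': 5}
info['w'] = 5+5 = 10 → {'z': 3, 'q': 2, 'w': 10}
info['z'] = 3+4 = 7 → {'z': 7, 'q': 2, 'w': 10}
info['z'] = 7+1 = 8 → {'z': 8, 'q': 2, 'w': 10}
info['v'] = info['z']+2 = 10 → {'z': 8, 'q': 2, 'w': 10, 'v': 10}
info['s'] = info['v']+2 = 12 → {'z': 8, 'q': 2, 'w': 10, 'v': 10, 's': 12}
info['q'] = 2+3 = 5 → {'z': 8, 'q': 5, 'w': 10, 'v': 10, 's': 12}
info['a'] = info['z']+3 = 11 → {'z': 8, 'q': 5, 'w': 10, 'v': 10, 's': 12, 'a': 11}
info['s']-info['z'] = 12-8 = 4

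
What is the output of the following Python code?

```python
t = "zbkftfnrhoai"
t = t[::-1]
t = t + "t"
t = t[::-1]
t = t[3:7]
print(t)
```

reverse → 'iaohrnftfkbz'
+ 't' → 'iaohrnftfkbzt'
reverse → 'tzbkftfnrhoai'
slice [3:7] → 'kftf'

kftf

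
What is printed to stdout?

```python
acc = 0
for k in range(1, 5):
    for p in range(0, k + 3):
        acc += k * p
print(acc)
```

155

k=1,p=0: acc = 0+0 = 0
k=1,p=1: acc = 0+1 = 1
k=1,p=2: acc = 1+2 = 3
k=1,p=3: acc = 3+3 = 6
k=2,p=0: acc = 6+0 = 6
k=2,p=1: acc = 6+2 = 8
k=2,p=2: acc = 8+4 = 12
k=2,p=3: acc = 12+6 = 18
k=2,p=4: acc = 18+8 = 26
k=3,p=0: acc = 26+0 = 26
k=3,p=1: acc = 26+3 = 29
k=3,p=2: acc = 29+6 = 35
k=3,p=3: acc = 35+9 = 44
k=3,p=4: acc = 44+12 = 56
k=3,p=5: acc = 56+15 = 71
k=4,p=0: acc = 71+0 = 71
k=4,p=1: acc = 71+4 = 75
k=4,p=2: acc = 75+8 = 83
k=4,p=3: acc = 83+12 = 95
k=4,p=4: acc = 95+16 = 111
k=4,p=5: acc = 111+20 = 131
k=4,p=6: acc = 131+24 = 155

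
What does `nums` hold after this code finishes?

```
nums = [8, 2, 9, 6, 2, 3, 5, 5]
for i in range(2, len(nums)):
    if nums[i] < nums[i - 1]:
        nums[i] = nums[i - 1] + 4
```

[8, 2, 9, 13, 17, 21, 25, 29]

i=2: 9>=2, unchanged → [8, 2, 9, 6, 2, 3, 5, 5]
i=3: 6<9, nums[3] = 9+4 = 13 → [8, 2, 9, 13, 2, 3, 5, 5]
i=4: 2<13, nums[4] = 13+4 = 17 → [8, 2, 9, 13, 17, 3, 5, 5]
i=5: 3<17, nums[5] = 17+4 = 21 → [8, 2, 9, 13, 17, 21, 5, 5]
i=6: 5<21, nums[6] = 21+4 = 25 → [8, 2, 9, 13, 17, 21, 25, 5]
i=7: 5<25, nums[7] = 25+4 = 29 → [8, 2, 9, 13, 17, 21, 25, 29]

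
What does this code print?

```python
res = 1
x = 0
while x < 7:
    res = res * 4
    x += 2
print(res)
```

256

x=0: res = 1*4 = 4
x=2: res = 4*4 = 16
x=4: res = 16*4 = 64
x=6: res = 64*4 = 256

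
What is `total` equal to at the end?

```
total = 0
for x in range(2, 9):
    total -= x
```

x=2: total = 0-2 = -2
x=3: total = (-2)-3 = -5
x=4: total = (-5)-4 = -9
x=5: total = (-9)-5 = -14
x=6: total = (-14)-6 = -20
x=7: total = (-20)-7 = -27
x=8: total = (-27)-8 = -35

-35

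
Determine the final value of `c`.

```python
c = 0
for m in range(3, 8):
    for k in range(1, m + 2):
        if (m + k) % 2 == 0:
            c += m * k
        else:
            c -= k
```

202

m=3,k=1: even sum, c = 0+3 = 3
m=3,k=2: odd sum, c = 3-2 = 1
m=3,k=3: even sum, c = 1+9 = 10
m=3,k=4: odd sum, c = 10-4 = 6
m=4,k=1: odd sum, c = 6-1 = 5
m=4,k=2: even sum, c = 5+8 = 13
m=4,k=3: odd sum, c = 13-3 = 10
m=4,k=4: even sum, c = 10+16 = 26
m=4,k=5: odd sum, c = 26-5 = 21
m=5,k=1: even sum, c = 21+5 = 26
m=5,k=2: odd sum, c = 26-2 = 24
m=5,k=3: even sum, c = 24+15 = 39
m=5,k=4: odd sum, c = 39-4 = 35
m=5,k=5: even sum, c = 35+25 = 60
m=5,k=6: odd sum, c = 60-6 = 54
m=6,k=1: odd sum, c = 54-1 = 53
m=6,k=2: even sum, c = 53+12 = 65
m=6,k=3: odd sum, c = 65-3 = 62
m=6,k=4: even sum, c = 62+24 = 86
m=6,k=5: odd sum, c = 86-5 = 81
m=6,k=6: even sum, c = 81+36 = 117
m=6,k=7: odd sum, c = 117-7 = 110
m=7,k=1: even sum, c = 110+7 = 117
m=7,k=2: odd sum, c = 117-2 = 115
m=7,k=3: even sum, c = 115+21 = 136
m=7,k=4: odd sum, c = 136-4 = 132
m=7,k=5: even sum, c = 132+35 = 167
m=7,k=6: odd sum, c = 167-6 = 161
m=7,k=7: even sum, c = 161+49 = 210
m=7,k=8: odd sum, c = 210-8 = 202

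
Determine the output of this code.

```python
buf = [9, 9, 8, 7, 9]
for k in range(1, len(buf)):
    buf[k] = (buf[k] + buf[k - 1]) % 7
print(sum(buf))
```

k=1: buf[1] = (9+9)%7 = 4 → [9, 4, 8, 7, 9]
k=2: buf[2] = (8+4)%7 = 5 → [9, 4, 5, 7, 9]
k=3: buf[3] = (7+5)%7 = 5 → [9, 4, 5, 5, 9]
k=4: buf[4] = (9+5)%7 = 0 → [9, 4, 5, 5, 0]
sum = 23

23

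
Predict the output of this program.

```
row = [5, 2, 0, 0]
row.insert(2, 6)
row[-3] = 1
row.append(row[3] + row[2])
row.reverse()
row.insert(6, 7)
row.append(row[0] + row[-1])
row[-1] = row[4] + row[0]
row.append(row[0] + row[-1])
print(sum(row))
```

23

insert 6 at 2 → [5, 2, 6, 0, 0]
row[-3] = 1 → [5, 2, 1, 0, 0]
append row[3]+row[2] = 0+1 = 1 → [5, 2, 1, 0, 0, 1]
reverse → [1, 0, 0, 1, 2, 5]
insert 7 at 6 → [1, 0, 0, 1, 2, 5, 7]
append row[0]+row[-1] = 1+7 = 8 → [1, 0, 0, 1, 2, 5, 7, 8]
row[-1] = row[4]+row[0] = 2+1 = 3 → [1, 0, 0, 1, 2, 5, 7, 3]
append row[0]+row[-1] = 1+3 = 4 → [1, 0, 0, 1, 2, 5, 7, 3, 4]
sum = 23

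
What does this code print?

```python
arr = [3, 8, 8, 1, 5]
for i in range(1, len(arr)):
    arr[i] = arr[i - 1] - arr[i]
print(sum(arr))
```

i=1: arr[1] = 3-8 = -5 → [3, -5, 8, 1, 5]
i=2: arr[2] = (-5)-8 = -13 → [3, -5, -13, 1, 5]
i=3: arr[3] = (-13)-1 = -14 → [3, -5, -13, -14, 5]
i=4: arr[4] = (-14)-5 = -19 → [3, -5, -13, -14, -19]
sum = -48

-48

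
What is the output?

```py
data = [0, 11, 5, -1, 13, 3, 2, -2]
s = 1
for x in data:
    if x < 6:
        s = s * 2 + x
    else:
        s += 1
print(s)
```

190

x=0: <6, s = 1*2+0 = 2
x=11: not <6, s = 2+1 = 3
x=5: <6, s = 3*2+5 = 11
x=-1: <6, s = 11*2+(-1) = 21
x=13: not <6, s = 21+1 = 22
x=3: <6, s = 22*2+3 = 47
x=2: <6, s = 47*2+2 = 96
x=-2: <6, s = 96*2+(-2) = 190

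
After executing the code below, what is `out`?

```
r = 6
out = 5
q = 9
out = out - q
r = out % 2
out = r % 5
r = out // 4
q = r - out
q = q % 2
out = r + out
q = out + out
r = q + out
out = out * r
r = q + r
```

0

out = 5-9 = -4
r = (-4)%2 = 0
out = 0%5 = 0
r = 0//4 = 0
q = 0-0 = 0
q = 0%2 = 0
out = 0+0 = 0
q = 0+0 = 0
r = 0+0 = 0
out = 0*0 = 0
r = 0+0 = 0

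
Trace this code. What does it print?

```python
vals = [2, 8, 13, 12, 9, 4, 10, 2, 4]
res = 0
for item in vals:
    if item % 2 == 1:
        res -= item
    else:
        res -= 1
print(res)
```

-29

item=2: not odd, res = 0-1 = -1
item=8: not odd, res = (-1)-1 = -2
item=13: odd, res = (-2)-13 = -15
item=12: not odd, res = (-15)-1 = -16
item=9: odd, res = (-16)-9 = -25
item=4: not odd, res = (-25)-1 = -26
item=10: not odd, res = (-26)-1 = -27
item=2: not odd, res = (-27)-1 = -28
item=4: not odd, res = (-28)-1 = -29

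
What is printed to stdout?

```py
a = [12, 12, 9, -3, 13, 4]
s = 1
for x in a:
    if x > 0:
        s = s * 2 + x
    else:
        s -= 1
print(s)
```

382

x=12: >0, s = 1*2+12 = 14
x=12: >0, s = 14*2+12 = 40
x=9: >0, s = 40*2+9 = 89
x=-3: not >0, s = 89-1 = 88
x=13: >0, s = 88*2+13 = 189
x=4: >0, s = 189*2+4 = 382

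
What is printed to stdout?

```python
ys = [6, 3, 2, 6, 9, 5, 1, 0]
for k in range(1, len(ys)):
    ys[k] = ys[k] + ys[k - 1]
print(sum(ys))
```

k=1: ys[1] = 3+6 = 9 → [6, 9, 2, 6, 9, 5, 1, 0]
k=2: ys[2] = 2+9 = 11 → [6, 9, 11, 6, 9, 5, 1, 0]
k=3: ys[3] = 6+11 = 17 → [6, 9, 11, 17, 9, 5, 1, 0]
k=4: ys[4] = 9+17 = 26 → [6, 9, 11, 17, 26, 5, 1, 0]
k=5: ys[5] = 5+26 = 31 → [6, 9, 11, 17, 26, 31, 1, 0]
k=6: ys[6] = 1+31 = 32 → [6, 9, 11, 17, 26, 31, 32, 0]
k=7: ys[7] = 0+32 = 32 → [6, 9, 11, 17, 26, 31, 32, 32]
sum = 164

164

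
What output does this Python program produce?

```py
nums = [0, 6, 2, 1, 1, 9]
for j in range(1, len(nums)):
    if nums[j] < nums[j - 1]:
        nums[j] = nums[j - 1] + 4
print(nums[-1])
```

22

j=1: 6>=0, unchanged → [0, 6, 2, 1, 1, 9]
j=2: 2<6, nums[2] = 6+4 = 10 → [0, 6, 10, 1, 1, 9]
j=3: 1<10, nums[3] = 10+4 = 14 → [0, 6, 10, 14, 1, 9]
j=4: 1<14, nums[4] = 14+4 = 18 → [0, 6, 10, 14, 18, 9]
j=5: 9<18, nums[5] = 18+4 = 22 → [0, 6, 10, 14, 18, 22]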